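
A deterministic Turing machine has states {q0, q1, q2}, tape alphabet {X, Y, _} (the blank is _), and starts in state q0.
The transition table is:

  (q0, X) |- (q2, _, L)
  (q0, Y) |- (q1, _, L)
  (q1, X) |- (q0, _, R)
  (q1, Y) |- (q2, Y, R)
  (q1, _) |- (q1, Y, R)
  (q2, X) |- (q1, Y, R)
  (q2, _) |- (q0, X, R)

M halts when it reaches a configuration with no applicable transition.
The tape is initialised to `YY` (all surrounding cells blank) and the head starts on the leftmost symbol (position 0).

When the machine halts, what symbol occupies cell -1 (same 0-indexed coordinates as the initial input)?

state=q0 head=0 tape=_[Y]Y__   (q0,Y)→(q1,_,L)
state=q1 head=-1 tape=[_]_Y__   (q1,_)→(q1,Y,R)
state=q1 head=0 tape=Y[_]Y__   (q1,_)→(q1,Y,R)
state=q1 head=1 tape=YY[Y]__   (q1,Y)→(q2,Y,R)
state=q2 head=2 tape=YYY[_]_   (q2,_)→(q0,X,R)
state=q0 head=3 tape=YYYX[_]
Cell -1 holds Y when M halts.

Y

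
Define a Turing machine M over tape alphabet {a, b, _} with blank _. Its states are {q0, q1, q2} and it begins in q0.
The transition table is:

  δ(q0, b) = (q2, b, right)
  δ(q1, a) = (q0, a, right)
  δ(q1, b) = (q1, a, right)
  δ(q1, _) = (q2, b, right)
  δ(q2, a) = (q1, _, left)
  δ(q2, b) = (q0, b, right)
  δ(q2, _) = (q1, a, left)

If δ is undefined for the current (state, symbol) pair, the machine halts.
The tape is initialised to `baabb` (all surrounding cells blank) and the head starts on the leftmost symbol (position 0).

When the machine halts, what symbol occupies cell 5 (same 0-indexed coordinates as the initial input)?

a

state=q0 head=0 tape=[b]aabb__   (q0,b)→(q2,b,right)
state=q2 head=1 tape=b[a]abb__   (q2,a)→(q1,_,left)
state=q1 head=0 tape=[b]_abb__   (q1,b)→(q1,a,right)
state=q1 head=1 tape=a[_]abb__   (q1,_)→(q2,b,right)
state=q2 head=2 tape=ab[a]bb__   (q2,a)→(q1,_,left)
state=q1 head=1 tape=a[b]_bb__   (q1,b)→(q1,a,right)
state=q1 head=2 tape=aa[_]bb__   (q1,_)→(q2,b,right)
state=q2 head=3 tape=aab[b]b__   (q2,b)→(q0,b,right)
state=q0 head=4 tape=aabb[b]__   (q0,b)→(q2,b,right)
state=q2 head=5 tape=aabbb[_]_   (q2,_)→(q1,a,left)
state=q1 head=4 tape=aabb[b]a_   (q1,b)→(q1,a,right)
state=q1 head=5 tape=aabba[a]_   (q1,a)→(q0,a,right)
state=q0 head=6 tape=aabbaa[_]
Cell 5 holds a when M halts.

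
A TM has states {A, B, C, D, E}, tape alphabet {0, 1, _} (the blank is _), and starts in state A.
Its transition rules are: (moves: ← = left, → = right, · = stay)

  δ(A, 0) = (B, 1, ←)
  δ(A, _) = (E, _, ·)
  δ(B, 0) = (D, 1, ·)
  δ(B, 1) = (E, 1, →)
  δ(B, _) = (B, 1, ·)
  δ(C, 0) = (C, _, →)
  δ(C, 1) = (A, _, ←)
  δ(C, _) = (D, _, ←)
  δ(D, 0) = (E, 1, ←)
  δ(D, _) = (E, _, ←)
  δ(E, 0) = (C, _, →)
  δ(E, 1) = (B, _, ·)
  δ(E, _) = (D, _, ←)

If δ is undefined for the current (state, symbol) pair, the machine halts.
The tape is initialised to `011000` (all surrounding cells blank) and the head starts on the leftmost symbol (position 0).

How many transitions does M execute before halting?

A | _[0]11000_   read 0 → write 1, move ←, go to B
B | [_]111000_   read _ → write 1, move ·, go to B
B | [1]111000_   read 1 → write 1, move →, go to E
E | 1[1]11000_   read 1 → write _, move ·, go to B
B | 1[_]11000_   read _ → write 1, move ·, go to B
B | 1[1]11000_   read 1 → write 1, move →, go to E
E | 11[1]1000_   read 1 → write _, move ·, go to B
B | 11[_]1000_   read _ → write 1, move ·, go to B
B | 11[1]1000_   read 1 → write 1, move →, go to E
E | 111[1]000_   read 1 → write _, move ·, go to B
B | 111[_]000_   read _ → write 1, move ·, go to B
B | 111[1]000_   read 1 → write 1, move →, go to E
E | 1111[0]00_   read 0 → write _, move →, go to C
C | 1111_[0]0_   read 0 → write _, move →, go to C
C | 1111__[0]_   read 0 → write _, move →, go to C
C | 1111___[_]   read _ → write _, move ←, go to D
D | 1111__[_]_   read _ → write _, move ←, go to E
E | 1111_[_]__   read _ → write _, move ←, go to D
D | 1111[_]___   read _ → write _, move ←, go to E
E | 111[1]____   read 1 → write _, move ·, go to B
B | 111[_]____   read _ → write 1, move ·, go to B
B | 111[1]____   read 1 → write 1, move →, go to E
E | 1111[_]___   read _ → write _, move ←, go to D
D | 111[1]____
M halts after 23 transitions.

23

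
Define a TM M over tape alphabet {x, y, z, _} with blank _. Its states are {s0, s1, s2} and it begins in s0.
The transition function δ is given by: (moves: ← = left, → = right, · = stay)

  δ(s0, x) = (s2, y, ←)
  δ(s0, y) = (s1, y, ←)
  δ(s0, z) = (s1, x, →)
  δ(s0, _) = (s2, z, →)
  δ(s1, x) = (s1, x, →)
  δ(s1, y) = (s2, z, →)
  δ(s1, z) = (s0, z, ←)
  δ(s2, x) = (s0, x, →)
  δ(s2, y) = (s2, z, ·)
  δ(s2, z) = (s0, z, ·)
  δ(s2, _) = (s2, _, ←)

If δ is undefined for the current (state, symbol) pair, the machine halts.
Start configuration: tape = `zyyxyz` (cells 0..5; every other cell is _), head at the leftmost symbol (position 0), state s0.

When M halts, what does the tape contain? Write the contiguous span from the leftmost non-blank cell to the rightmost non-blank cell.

xzxxzx

state=s0 head=0 tape=[z]yyxyz_   (s0,z)→(s1,x,→)
state=s1 head=1 tape=x[y]yxyz_   (s1,y)→(s2,z,→)
state=s2 head=2 tape=xz[y]xyz_   (s2,y)→(s2,z,·)
state=s2 head=2 tape=xz[z]xyz_   (s2,z)→(s0,z,·)
state=s0 head=2 tape=xz[z]xyz_   (s0,z)→(s1,x,→)
state=s1 head=3 tape=xzx[x]yz_   (s1,x)→(s1,x,→)
state=s1 head=4 tape=xzxx[y]z_   (s1,y)→(s2,z,→)
state=s2 head=5 tape=xzxxz[z]_   (s2,z)→(s0,z,·)
state=s0 head=5 tape=xzxxz[z]_   (s0,z)→(s1,x,→)
state=s1 head=6 tape=xzxxzx[_]
The non-blank tape span at halt is xzxxzx.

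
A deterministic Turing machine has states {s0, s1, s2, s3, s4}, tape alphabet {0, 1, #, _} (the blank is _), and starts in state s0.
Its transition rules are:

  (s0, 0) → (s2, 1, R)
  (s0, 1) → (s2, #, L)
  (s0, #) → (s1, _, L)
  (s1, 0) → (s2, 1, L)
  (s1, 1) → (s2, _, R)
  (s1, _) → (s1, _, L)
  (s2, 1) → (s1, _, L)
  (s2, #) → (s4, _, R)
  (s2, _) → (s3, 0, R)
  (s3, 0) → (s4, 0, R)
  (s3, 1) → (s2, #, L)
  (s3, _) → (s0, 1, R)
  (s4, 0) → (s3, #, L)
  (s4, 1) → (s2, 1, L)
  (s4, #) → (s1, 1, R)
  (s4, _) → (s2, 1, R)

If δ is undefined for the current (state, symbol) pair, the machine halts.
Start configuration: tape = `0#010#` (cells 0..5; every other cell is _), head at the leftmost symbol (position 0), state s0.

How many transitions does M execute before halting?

s0 | [0]#010#   read 0 → write 1, move R, go to s2
s2 | 1[#]010#   read # → write _, move R, go to s4
s4 | 1_[0]10#   read 0 → write #, move L, go to s3
s3 | 1[_]#10#   read _ → write 1, move R, go to s0
s0 | 11[#]10#   read # → write _, move L, go to s1
s1 | 1[1]_10#   read 1 → write _, move R, go to s2
s2 | 1_[_]10#   read _ → write 0, move R, go to s3
s3 | 1_0[1]0#   read 1 → write #, move L, go to s2
s2 | 1_[0]#0#
M halts after 8 transitions.

8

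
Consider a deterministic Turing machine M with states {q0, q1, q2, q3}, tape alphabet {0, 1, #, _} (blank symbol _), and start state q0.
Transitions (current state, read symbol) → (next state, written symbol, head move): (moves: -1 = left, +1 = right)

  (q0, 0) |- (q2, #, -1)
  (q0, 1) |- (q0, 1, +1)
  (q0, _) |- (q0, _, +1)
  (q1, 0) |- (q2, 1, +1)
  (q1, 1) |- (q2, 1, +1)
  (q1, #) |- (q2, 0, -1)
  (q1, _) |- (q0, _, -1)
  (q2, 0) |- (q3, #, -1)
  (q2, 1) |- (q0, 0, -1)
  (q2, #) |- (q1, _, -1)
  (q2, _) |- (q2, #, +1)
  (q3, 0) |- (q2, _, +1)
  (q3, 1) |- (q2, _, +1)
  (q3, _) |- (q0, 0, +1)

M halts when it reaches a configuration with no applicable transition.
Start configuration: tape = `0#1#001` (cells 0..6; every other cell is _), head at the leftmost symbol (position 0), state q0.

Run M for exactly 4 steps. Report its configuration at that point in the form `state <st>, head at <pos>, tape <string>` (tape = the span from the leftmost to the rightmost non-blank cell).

state=q0 head=0 tape=__[0]#1#001   (q0,0)→(q2,#,-1)
state=q2 head=-1 tape=_[_]##1#001   (q2,_)→(q2,#,+1)
state=q2 head=0 tape=_#[#]#1#001   (q2,#)→(q1,_,-1)
state=q1 head=-1 tape=_[#]_#1#001   (q1,#)→(q2,0,-1)
state=q2 head=-2 tape=[_]0_#1#001
After 4 steps: state q2, head at -2, tape 0_#1#001.

state q2, head at -2, tape 0_#1#001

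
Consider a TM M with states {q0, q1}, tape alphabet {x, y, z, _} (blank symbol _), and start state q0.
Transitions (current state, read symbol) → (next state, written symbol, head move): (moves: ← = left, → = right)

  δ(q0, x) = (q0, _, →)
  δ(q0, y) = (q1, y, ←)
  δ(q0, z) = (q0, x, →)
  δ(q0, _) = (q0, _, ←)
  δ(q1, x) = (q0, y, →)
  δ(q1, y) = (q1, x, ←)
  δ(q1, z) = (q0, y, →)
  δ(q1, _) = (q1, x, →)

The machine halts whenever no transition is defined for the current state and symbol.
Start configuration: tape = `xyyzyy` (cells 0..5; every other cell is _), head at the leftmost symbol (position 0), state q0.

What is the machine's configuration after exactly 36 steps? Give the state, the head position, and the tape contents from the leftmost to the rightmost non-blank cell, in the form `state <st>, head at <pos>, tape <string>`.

state q1, head at 2, tape yyyxy

q0 | [x]yyzyy_   read x → write _, move →, go to q0
q0 | _[y]yzyy_   read y → write y, move ←, go to q1
q1 | [_]yyzyy_   read _ → write x, move →, go to q1
q1 | x[y]yzyy_   read y → write x, move ←, go to q1
q1 | [x]xyzyy_   read x → write y, move →, go to q0
q0 | y[x]yzyy_   read x → write _, move →, go to q0
q0 | y_[y]zyy_   read y → write y, move ←, go to q1
q1 | y[_]yzyy_   read _ → write x, move →, go to q1
q1 | yx[y]zyy_   read y → write x, move ←, go to q1
q1 | y[x]xzyy_   read x → write y, move →, go to q0
q0 | yy[x]zyy_   read x → write _, move →, go to q0
q0 | yy_[z]yy_   read z → write x, move →, go to q0
q0 | yy_x[y]y_   read y → write y, move ←, go to q1
q1 | yy_[x]yy_   read x → write y, move →, go to q0
q0 | yy_y[y]y_   read y → write y, move ←, go to q1
q1 | yy_[y]yy_   read y → write x, move ←, go to q1
q1 | yy[_]xyy_   read _ → write x, move →, go to q1
q1 | yyx[x]yy_   read x → write y, move →, go to q0
q0 | yyxy[y]y_   read y → write y, move ←, go to q1
q1 | yyx[y]yy_   read y → write x, move ←, go to q1
q1 | yy[x]xyy_   read x → write y, move →, go to q0
q0 | yyy[x]yy_   read x → write _, move →, go to q0
q0 | yyy_[y]y_   read y → write y, move ←, go to q1
q1 | yyy[_]yy_   read _ → write x, move →, go to q1
q1 | yyyx[y]y_   read y → write x, move ←, go to q1
q1 | yyy[x]xy_   read x → write y, move →, go to q0
q0 | yyyy[x]y_   read x → write _, move →, go to q0
q0 | yyyy_[y]_   read y → write y, move ←, go to q1
q1 | yyyy[_]y_   read _ → write x, move →, go to q1
q1 | yyyyx[y]_   read y → write x, move ←, go to q1
q1 | yyyy[x]x_   read x → write y, move →, go to q0
q0 | yyyyy[x]_   read x → write _, move →, go to q0
q0 | yyyyy_[_]   read _ → write _, move ←, go to q0
q0 | yyyyy[_]_   read _ → write _, move ←, go to q0
q0 | yyyy[y]__   read y → write y, move ←, go to q1
q1 | yyy[y]y__   read y → write x, move ←, go to q1
q1 | yy[y]xy__
After 36 steps: state q1, head at 2, tape yyyxy.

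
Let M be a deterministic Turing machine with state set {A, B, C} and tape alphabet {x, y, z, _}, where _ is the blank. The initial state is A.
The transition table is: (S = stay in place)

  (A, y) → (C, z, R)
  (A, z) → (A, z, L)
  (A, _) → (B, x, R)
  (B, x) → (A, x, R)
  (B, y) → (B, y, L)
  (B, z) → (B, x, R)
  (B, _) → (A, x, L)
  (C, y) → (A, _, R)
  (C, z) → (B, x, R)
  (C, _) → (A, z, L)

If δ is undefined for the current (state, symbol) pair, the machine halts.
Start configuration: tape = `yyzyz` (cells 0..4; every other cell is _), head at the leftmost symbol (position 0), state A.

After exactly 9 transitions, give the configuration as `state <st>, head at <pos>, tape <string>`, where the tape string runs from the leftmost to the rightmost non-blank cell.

A | [y]yzyz_   read y → write z, move R, go to C
C | z[y]zyz_   read y → write _, move R, go to A
A | z_[z]yz_   read z → write z, move L, go to A
A | z[_]zyz_   read _ → write x, move R, go to B
B | zx[z]yz_   read z → write x, move R, go to B
B | zxx[y]z_   read y → write y, move L, go to B
B | zx[x]yz_   read x → write x, move R, go to A
A | zxx[y]z_   read y → write z, move R, go to C
C | zxxz[z]_   read z → write x, move R, go to B
B | zxxzx[_]
After 9 steps: state B, head at 5, tape zxxzx.

state B, head at 5, tape zxxzx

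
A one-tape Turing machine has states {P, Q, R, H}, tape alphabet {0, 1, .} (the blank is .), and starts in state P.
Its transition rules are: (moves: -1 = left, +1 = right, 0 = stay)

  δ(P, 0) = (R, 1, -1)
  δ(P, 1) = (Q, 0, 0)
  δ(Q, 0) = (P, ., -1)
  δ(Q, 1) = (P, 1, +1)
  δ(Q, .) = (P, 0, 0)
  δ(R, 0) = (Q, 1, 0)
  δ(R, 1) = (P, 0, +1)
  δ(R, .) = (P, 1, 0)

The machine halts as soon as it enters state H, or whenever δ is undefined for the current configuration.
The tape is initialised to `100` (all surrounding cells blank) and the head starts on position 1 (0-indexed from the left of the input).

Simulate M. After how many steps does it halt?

8

state=P head=1 tape=..1[0]0   (P,0)→(R,1,-1)
state=R head=0 tape=..[1]10   (R,1)→(P,0,+1)
state=P head=1 tape=..0[1]0   (P,1)→(Q,0,0)
state=Q head=1 tape=..0[0]0   (Q,0)→(P,.,-1)
state=P head=0 tape=..[0].0   (P,0)→(R,1,-1)
state=R head=-1 tape=.[.]1.0   (R,.)→(P,1,0)
state=P head=-1 tape=.[1]1.0   (P,1)→(Q,0,0)
state=Q head=-1 tape=.[0]1.0   (Q,0)→(P,.,-1)
state=P head=-2 tape=[.].1.0
M halts after 8 transitions.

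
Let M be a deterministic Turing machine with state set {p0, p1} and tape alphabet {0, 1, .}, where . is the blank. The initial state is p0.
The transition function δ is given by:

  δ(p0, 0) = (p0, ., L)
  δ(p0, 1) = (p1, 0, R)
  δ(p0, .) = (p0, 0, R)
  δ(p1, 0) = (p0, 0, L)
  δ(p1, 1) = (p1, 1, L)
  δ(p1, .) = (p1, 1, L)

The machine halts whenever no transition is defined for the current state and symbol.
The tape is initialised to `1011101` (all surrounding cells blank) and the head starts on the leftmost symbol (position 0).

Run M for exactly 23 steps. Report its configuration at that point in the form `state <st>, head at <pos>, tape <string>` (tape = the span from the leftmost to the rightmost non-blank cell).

state p0, head at 1, tape 0000.01101

state=p0 head=0 tape=...[1]011101   (p0,1)→(p1,0,R)
state=p1 head=1 tape=...0[0]11101   (p1,0)→(p0,0,L)
state=p0 head=0 tape=...[0]011101   (p0,0)→(p0,.,L)
state=p0 head=-1 tape=..[.].011101   (p0,.)→(p0,0,R)
state=p0 head=0 tape=..0[.]011101   (p0,.)→(p0,0,R)
state=p0 head=1 tape=..00[0]11101   (p0,0)→(p0,.,L)
state=p0 head=0 tape=..0[0].11101   (p0,0)→(p0,.,L)
state=p0 head=-1 tape=..[0]..11101   (p0,0)→(p0,.,L)
state=p0 head=-2 tape=.[.]...11101   (p0,.)→(p0,0,R)
state=p0 head=-1 tape=.0[.]..11101   (p0,.)→(p0,0,R)
state=p0 head=0 tape=.00[.].11101   (p0,.)→(p0,0,R)
state=p0 head=1 tape=.000[.]11101   (p0,.)→(p0,0,R)
state=p0 head=2 tape=.0000[1]1101   (p0,1)→(p1,0,R)
state=p1 head=3 tape=.00000[1]101   (p1,1)→(p1,1,L)
state=p1 head=2 tape=.0000[0]1101   (p1,0)→(p0,0,L)
state=p0 head=1 tape=.000[0]01101   (p0,0)→(p0,.,L)
state=p0 head=0 tape=.00[0].01101   (p0,0)→(p0,.,L)
state=p0 head=-1 tape=.0[0]..01101   (p0,0)→(p0,.,L)
state=p0 head=-2 tape=.[0]...01101   (p0,0)→(p0,.,L)
state=p0 head=-3 tape=[.]....01101   (p0,.)→(p0,0,R)
state=p0 head=-2 tape=0[.]...01101   (p0,.)→(p0,0,R)
state=p0 head=-1 tape=00[.]..01101   (p0,.)→(p0,0,R)
state=p0 head=0 tape=000[.].01101   (p0,.)→(p0,0,R)
state=p0 head=1 tape=0000[.]01101
After 23 steps: state p0, head at 1, tape 0000.01101.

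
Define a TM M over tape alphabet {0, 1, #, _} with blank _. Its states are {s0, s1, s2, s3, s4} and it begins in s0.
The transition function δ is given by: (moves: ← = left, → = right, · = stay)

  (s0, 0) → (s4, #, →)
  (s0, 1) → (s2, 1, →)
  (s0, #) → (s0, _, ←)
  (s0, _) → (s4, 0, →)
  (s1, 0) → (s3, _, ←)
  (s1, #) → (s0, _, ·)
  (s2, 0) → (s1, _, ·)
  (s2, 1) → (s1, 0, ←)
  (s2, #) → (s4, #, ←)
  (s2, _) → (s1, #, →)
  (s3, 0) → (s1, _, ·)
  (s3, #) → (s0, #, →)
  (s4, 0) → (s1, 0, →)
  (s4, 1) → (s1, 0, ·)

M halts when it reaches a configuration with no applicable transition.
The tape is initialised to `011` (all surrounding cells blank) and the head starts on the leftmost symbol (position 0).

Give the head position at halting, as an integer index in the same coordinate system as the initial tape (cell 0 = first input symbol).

1

state=s0 head=0 tape=[0]11   (s0,0)→(s4,#,→)
state=s4 head=1 tape=#[1]1   (s4,1)→(s1,0,·)
state=s1 head=1 tape=#[0]1   (s1,0)→(s3,_,←)
state=s3 head=0 tape=[#]_1   (s3,#)→(s0,#,→)
state=s0 head=1 tape=#[_]1   (s0,_)→(s4,0,→)
state=s4 head=2 tape=#0[1]   (s4,1)→(s1,0,·)
state=s1 head=2 tape=#0[0]   (s1,0)→(s3,_,←)
state=s3 head=1 tape=#[0]_   (s3,0)→(s1,_,·)
state=s1 head=1 tape=#[_]_
At halt the head is at cell 1.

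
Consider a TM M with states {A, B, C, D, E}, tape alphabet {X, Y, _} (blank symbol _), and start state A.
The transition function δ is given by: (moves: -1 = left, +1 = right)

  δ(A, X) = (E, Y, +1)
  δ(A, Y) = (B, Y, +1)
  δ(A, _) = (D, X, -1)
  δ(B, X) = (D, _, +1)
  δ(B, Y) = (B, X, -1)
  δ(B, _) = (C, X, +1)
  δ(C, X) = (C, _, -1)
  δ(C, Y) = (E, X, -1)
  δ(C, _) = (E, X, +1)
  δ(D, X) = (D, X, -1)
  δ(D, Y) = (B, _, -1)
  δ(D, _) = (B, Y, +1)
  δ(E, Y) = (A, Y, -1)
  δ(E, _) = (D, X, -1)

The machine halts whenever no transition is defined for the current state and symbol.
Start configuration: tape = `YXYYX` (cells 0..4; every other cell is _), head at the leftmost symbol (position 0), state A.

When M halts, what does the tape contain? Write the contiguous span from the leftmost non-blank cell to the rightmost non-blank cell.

YYYYXXXXX

state=A head=0 tape=[Y]XYYX____   (A,Y)→(B,Y,+1)
state=B head=1 tape=Y[X]YYX____   (B,X)→(D,_,+1)
state=D head=2 tape=Y_[Y]YX____   (D,Y)→(B,_,-1)
state=B head=1 tape=Y[_]_YX____   (B,_)→(C,X,+1)
state=C head=2 tape=YX[_]YX____   (C,_)→(E,X,+1)
state=E head=3 tape=YXX[Y]X____   (E,Y)→(A,Y,-1)
state=A head=2 tape=YX[X]YX____   (A,X)→(E,Y,+1)
state=E head=3 tape=YXY[Y]X____   (E,Y)→(A,Y,-1)
state=A head=2 tape=YX[Y]YX____   (A,Y)→(B,Y,+1)
state=B head=3 tape=YXY[Y]X____   (B,Y)→(B,X,-1)
state=B head=2 tape=YX[Y]XX____   (B,Y)→(B,X,-1)
state=B head=1 tape=Y[X]XXX____   (B,X)→(D,_,+1)
state=D head=2 tape=Y_[X]XX____   (D,X)→(D,X,-1)
state=D head=1 tape=Y[_]XXX____   (D,_)→(B,Y,+1)
state=B head=2 tape=YY[X]XX____   (B,X)→(D,_,+1)
state=D head=3 tape=YY_[X]X____   (D,X)→(D,X,-1)
state=D head=2 tape=YY[_]XX____   (D,_)→(B,Y,+1)
state=B head=3 tape=YYY[X]X____   (B,X)→(D,_,+1)
state=D head=4 tape=YYY_[X]____   (D,X)→(D,X,-1)
state=D head=3 tape=YYY[_]X____   (D,_)→(B,Y,+1)
state=B head=4 tape=YYYY[X]____   (B,X)→(D,_,+1)
state=D head=5 tape=YYYY_[_]___   (D,_)→(B,Y,+1)
state=B head=6 tape=YYYY_Y[_]__   (B,_)→(C,X,+1)
state=C head=7 tape=YYYY_YX[_]_   (C,_)→(E,X,+1)
state=E head=8 tape=YYYY_YXX[_]   (E,_)→(D,X,-1)
state=D head=7 tape=YYYY_YX[X]X   (D,X)→(D,X,-1)
state=D head=6 tape=YYYY_Y[X]XX   (D,X)→(D,X,-1)
state=D head=5 tape=YYYY_[Y]XXX   (D,Y)→(B,_,-1)
state=B head=4 tape=YYYY[_]_XXX   (B,_)→(C,X,+1)
state=C head=5 tape=YYYYX[_]XXX   (C,_)→(E,X,+1)
state=E head=6 tape=YYYYXX[X]XX
The non-blank tape span at halt is YYYYXXXXX.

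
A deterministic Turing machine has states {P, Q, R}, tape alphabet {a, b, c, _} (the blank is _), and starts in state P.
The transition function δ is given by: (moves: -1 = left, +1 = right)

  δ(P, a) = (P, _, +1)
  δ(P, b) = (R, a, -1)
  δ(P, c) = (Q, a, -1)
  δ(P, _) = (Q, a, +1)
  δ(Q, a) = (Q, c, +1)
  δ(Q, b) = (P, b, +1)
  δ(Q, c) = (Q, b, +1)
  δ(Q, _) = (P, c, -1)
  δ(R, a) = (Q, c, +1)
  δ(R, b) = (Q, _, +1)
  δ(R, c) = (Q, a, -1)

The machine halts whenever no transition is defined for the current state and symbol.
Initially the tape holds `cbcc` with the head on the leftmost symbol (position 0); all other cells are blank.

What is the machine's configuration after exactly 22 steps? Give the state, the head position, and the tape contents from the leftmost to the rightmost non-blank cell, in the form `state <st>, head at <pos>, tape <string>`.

state Q, head at 4, tape ababcc

P | __[c]bcc_   read c → write a, move -1, go to Q
Q | _[_]abcc_   read _ → write c, move -1, go to P
P | [_]cabcc_   read _ → write a, move +1, go to Q
Q | a[c]abcc_   read c → write b, move +1, go to Q
Q | ab[a]bcc_   read a → write c, move +1, go to Q
Q | abc[b]cc_   read b → write b, move +1, go to P
P | abcb[c]c_   read c → write a, move -1, go to Q
Q | abc[b]ac_   read b → write b, move +1, go to P
P | abcb[a]c_   read a → write _, move +1, go to P
P | abcb_[c]_   read c → write a, move -1, go to Q
Q | abcb[_]a_   read _ → write c, move -1, go to P
P | abc[b]ca_   read b → write a, move -1, go to R
R | ab[c]aca_   read c → write a, move -1, go to Q
Q | a[b]aaca_   read b → write b, move +1, go to P
P | ab[a]aca_   read a → write _, move +1, go to P
P | ab_[a]ca_   read a → write _, move +1, go to P
P | ab__[c]a_   read c → write a, move -1, go to Q
Q | ab_[_]aa_   read _ → write c, move -1, go to P
P | ab[_]caa_   read _ → write a, move +1, go to Q
Q | aba[c]aa_   read c → write b, move +1, go to Q
Q | abab[a]a_   read a → write c, move +1, go to Q
Q | ababc[a]_   read a → write c, move +1, go to Q
Q | ababcc[_]
After 22 steps: state Q, head at 4, tape ababcc.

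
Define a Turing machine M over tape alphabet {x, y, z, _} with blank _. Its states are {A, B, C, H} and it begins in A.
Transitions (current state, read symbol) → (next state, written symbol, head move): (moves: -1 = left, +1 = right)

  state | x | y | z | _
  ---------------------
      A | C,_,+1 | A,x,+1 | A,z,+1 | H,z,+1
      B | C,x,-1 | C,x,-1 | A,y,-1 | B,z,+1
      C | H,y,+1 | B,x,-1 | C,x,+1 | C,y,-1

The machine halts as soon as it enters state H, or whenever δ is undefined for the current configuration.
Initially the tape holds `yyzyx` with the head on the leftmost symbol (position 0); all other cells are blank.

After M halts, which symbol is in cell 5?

state=A head=0 tape=[y]yzyx_   (A,y)→(A,x,+1)
state=A head=1 tape=x[y]zyx_   (A,y)→(A,x,+1)
state=A head=2 tape=xx[z]yx_   (A,z)→(A,z,+1)
state=A head=3 tape=xxz[y]x_   (A,y)→(A,x,+1)
state=A head=4 tape=xxzx[x]_   (A,x)→(C,_,+1)
state=C head=5 tape=xxzx_[_]   (C,_)→(C,y,-1)
state=C head=4 tape=xxzx[_]y   (C,_)→(C,y,-1)
state=C head=3 tape=xxz[x]yy   (C,x)→(H,y,+1)
state=H head=4 tape=xxzy[y]y
Cell 5 holds y when M halts.

y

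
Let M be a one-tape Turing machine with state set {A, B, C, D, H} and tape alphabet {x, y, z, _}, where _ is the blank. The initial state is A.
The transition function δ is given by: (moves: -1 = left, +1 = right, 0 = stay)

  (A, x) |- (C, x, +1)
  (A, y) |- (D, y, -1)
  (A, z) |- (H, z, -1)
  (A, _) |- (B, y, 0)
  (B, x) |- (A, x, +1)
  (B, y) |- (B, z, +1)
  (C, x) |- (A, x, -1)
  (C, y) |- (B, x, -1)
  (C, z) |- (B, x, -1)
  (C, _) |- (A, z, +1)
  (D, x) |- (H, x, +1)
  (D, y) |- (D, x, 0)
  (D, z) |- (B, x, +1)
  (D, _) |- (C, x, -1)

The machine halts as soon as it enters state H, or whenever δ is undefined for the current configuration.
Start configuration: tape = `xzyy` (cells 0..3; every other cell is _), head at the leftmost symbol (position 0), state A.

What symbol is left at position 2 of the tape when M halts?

state=A head=0 tape=[x]zyy___   (A,x)→(C,x,+1)
state=C head=1 tape=x[z]yy___   (C,z)→(B,x,-1)
state=B head=0 tape=[x]xyy___   (B,x)→(A,x,+1)
state=A head=1 tape=x[x]yy___   (A,x)→(C,x,+1)
state=C head=2 tape=xx[y]y___   (C,y)→(B,x,-1)
state=B head=1 tape=x[x]xy___   (B,x)→(A,x,+1)
state=A head=2 tape=xx[x]y___   (A,x)→(C,x,+1)
state=C head=3 tape=xxx[y]___   (C,y)→(B,x,-1)
state=B head=2 tape=xx[x]x___   (B,x)→(A,x,+1)
state=A head=3 tape=xxx[x]___   (A,x)→(C,x,+1)
state=C head=4 tape=xxxx[_]__   (C,_)→(A,z,+1)
state=A head=5 tape=xxxxz[_]_   (A,_)→(B,y,0)
state=B head=5 tape=xxxxz[y]_   (B,y)→(B,z,+1)
state=B head=6 tape=xxxxzz[_]
Cell 2 holds x when M halts.

x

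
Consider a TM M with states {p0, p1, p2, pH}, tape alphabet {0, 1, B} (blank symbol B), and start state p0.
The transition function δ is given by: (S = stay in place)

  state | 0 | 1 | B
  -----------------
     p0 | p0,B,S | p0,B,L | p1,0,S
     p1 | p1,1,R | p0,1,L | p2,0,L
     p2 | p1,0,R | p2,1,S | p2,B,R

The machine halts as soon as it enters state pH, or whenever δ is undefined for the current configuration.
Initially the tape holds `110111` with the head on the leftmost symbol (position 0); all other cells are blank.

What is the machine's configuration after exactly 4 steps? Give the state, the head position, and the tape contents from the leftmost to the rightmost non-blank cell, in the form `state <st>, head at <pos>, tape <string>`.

state=p0 head=0 tape=B[1]10111   (p0,1)→(p0,B,L)
state=p0 head=-1 tape=[B]B10111   (p0,B)→(p1,0,S)
state=p1 head=-1 tape=[0]B10111   (p1,0)→(p1,1,R)
state=p1 head=0 tape=1[B]10111   (p1,B)→(p2,0,L)
state=p2 head=-1 tape=[1]010111
After 4 steps: state p2, head at -1, tape 1010111.

state p2, head at -1, tape 1010111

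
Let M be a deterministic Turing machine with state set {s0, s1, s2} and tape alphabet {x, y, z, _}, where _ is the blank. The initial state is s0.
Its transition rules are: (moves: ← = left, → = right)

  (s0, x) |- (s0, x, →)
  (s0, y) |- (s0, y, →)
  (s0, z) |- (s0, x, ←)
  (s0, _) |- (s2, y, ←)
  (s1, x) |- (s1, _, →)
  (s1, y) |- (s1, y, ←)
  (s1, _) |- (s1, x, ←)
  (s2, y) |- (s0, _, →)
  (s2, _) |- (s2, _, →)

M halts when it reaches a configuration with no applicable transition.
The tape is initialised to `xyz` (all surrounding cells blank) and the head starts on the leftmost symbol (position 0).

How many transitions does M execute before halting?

6

state=s0 head=0 tape=[x]yz_   (s0,x)→(s0,x,→)
state=s0 head=1 tape=x[y]z_   (s0,y)→(s0,y,→)
state=s0 head=2 tape=xy[z]_   (s0,z)→(s0,x,←)
state=s0 head=1 tape=x[y]x_   (s0,y)→(s0,y,→)
state=s0 head=2 tape=xy[x]_   (s0,x)→(s0,x,→)
state=s0 head=3 tape=xyx[_]   (s0,_)→(s2,y,←)
state=s2 head=2 tape=xy[x]y
M halts after 6 transitions.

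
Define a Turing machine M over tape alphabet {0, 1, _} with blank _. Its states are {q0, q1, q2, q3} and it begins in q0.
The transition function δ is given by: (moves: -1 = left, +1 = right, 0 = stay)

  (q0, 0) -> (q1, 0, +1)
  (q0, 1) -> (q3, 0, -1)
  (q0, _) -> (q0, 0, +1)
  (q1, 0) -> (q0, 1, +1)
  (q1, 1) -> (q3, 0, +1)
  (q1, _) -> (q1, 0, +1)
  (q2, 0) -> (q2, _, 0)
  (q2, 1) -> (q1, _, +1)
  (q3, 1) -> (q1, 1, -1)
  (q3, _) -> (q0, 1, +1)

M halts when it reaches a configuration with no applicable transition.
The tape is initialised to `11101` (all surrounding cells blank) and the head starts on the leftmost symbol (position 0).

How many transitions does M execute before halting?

q0 | __[1]1101   read 1 → write 0, move -1, go to q3
q3 | _[_]01101   read _ → write 1, move +1, go to q0
q0 | _1[0]1101   read 0 → write 0, move +1, go to q1
q1 | _10[1]101   read 1 → write 0, move +1, go to q3
q3 | _100[1]01   read 1 → write 1, move -1, go to q1
q1 | _10[0]101   read 0 → write 1, move +1, go to q0
q0 | _101[1]01   read 1 → write 0, move -1, go to q3
q3 | _10[1]001   read 1 → write 1, move -1, go to q1
q1 | _1[0]1001   read 0 → write 1, move +1, go to q0
q0 | _11[1]001   read 1 → write 0, move -1, go to q3
q3 | _1[1]0001   read 1 → write 1, move -1, go to q1
q1 | _[1]10001   read 1 → write 0, move +1, go to q3
q3 | _0[1]0001   read 1 → write 1, move -1, go to q1
q1 | _[0]10001   read 0 → write 1, move +1, go to q0
q0 | _1[1]0001   read 1 → write 0, move -1, go to q3
q3 | _[1]00001   read 1 → write 1, move -1, go to q1
q1 | [_]100001   read _ → write 0, move +1, go to q1
q1 | 0[1]00001   read 1 → write 0, move +1, go to q3
q3 | 00[0]0001
M halts after 18 transitions.

18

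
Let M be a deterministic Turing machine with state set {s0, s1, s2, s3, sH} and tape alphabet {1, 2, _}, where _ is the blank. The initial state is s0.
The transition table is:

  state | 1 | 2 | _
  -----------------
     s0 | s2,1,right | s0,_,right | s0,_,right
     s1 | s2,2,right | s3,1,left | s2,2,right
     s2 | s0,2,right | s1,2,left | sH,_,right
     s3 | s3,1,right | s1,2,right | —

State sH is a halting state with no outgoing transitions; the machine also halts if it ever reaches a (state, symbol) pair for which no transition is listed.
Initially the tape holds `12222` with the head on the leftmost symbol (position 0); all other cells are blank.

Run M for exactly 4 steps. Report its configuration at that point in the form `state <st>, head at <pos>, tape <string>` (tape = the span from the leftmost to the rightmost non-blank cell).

state s1, head at 0, tape 22222

state=s0 head=0 tape=[1]2222   (s0,1)→(s2,1,right)
state=s2 head=1 tape=1[2]222   (s2,2)→(s1,2,left)
state=s1 head=0 tape=[1]2222   (s1,1)→(s2,2,right)
state=s2 head=1 tape=2[2]222   (s2,2)→(s1,2,left)
state=s1 head=0 tape=[2]2222
After 4 steps: state s1, head at 0, tape 22222.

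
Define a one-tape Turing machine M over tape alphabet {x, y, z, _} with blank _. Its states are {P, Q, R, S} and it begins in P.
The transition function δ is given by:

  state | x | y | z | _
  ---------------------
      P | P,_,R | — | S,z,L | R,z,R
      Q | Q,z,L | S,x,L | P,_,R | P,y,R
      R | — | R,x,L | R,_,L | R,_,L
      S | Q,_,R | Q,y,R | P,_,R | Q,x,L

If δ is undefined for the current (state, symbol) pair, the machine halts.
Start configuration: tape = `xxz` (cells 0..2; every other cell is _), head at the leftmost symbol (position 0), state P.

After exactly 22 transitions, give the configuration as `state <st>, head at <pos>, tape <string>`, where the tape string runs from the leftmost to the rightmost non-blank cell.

state Q, head at -2, tape yxxxz

P | __[x]xz   read x → write _, move R, go to P
P | ___[x]z   read x → write _, move R, go to P
P | ____[z]   read z → write z, move L, go to S
S | ___[_]z   read _ → write x, move L, go to Q
Q | __[_]xz   read _ → write y, move R, go to P
P | __y[x]z   read x → write _, move R, go to P
P | __y_[z]   read z → write z, move L, go to S
S | __y[_]z   read _ → write x, move L, go to Q
Q | __[y]xz   read y → write x, move L, go to S
S | _[_]xxz   read _ → write x, move L, go to Q
Q | [_]xxxz   read _ → write y, move R, go to P
P | y[x]xxz   read x → write _, move R, go to P
P | y_[x]xz   read x → write _, move R, go to P
P | y__[x]z   read x → write _, move R, go to P
P | y___[z]   read z → write z, move L, go to S
S | y__[_]z   read _ → write x, move L, go to Q
Q | y_[_]xz   read _ → write y, move R, go to P
P | y_y[x]z   read x → write _, move R, go to P
P | y_y_[z]   read z → write z, move L, go to S
S | y_y[_]z   read _ → write x, move L, go to Q
Q | y_[y]xz   read y → write x, move L, go to S
S | y[_]xxz   read _ → write x, move L, go to Q
Q | [y]xxxz
After 22 steps: state Q, head at -2, tape yxxxz.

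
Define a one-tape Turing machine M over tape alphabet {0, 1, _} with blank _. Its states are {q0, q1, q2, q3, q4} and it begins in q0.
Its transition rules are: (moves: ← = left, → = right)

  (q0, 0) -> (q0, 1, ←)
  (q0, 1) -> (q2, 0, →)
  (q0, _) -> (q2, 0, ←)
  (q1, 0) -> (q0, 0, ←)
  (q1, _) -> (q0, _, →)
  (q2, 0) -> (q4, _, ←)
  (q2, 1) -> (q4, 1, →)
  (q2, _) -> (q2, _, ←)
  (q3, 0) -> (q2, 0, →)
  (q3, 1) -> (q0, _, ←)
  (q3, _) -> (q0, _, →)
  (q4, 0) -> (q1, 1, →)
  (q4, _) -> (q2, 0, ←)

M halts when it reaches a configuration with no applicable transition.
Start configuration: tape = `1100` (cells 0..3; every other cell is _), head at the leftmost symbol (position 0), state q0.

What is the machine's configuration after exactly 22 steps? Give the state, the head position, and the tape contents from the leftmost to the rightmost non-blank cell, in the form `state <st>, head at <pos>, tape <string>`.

state q4, head at 4, tape 0111_0

q0 | [1]100__   read 1 → write 0, move →, go to q2
q2 | 0[1]00__   read 1 → write 1, move →, go to q4
q4 | 01[0]0__   read 0 → write 1, move →, go to q1
q1 | 011[0]__   read 0 → write 0, move ←, go to q0
q0 | 01[1]0__   read 1 → write 0, move →, go to q2
q2 | 010[0]__   read 0 → write _, move ←, go to q4
q4 | 01[0]___   read 0 → write 1, move →, go to q1
q1 | 011[_]__   read _ → write _, move →, go to q0
q0 | 011_[_]_   read _ → write 0, move ←, go to q2
q2 | 011[_]0_   read _ → write _, move ←, go to q2
q2 | 01[1]_0_   read 1 → write 1, move →, go to q4
q4 | 011[_]0_   read _ → write 0, move ←, go to q2
q2 | 01[1]00_   read 1 → write 1, move →, go to q4
q4 | 011[0]0_   read 0 → write 1, move →, go to q1
q1 | 0111[0]_   read 0 → write 0, move ←, go to q0
q0 | 011[1]0_   read 1 → write 0, move →, go to q2
q2 | 0110[0]_   read 0 → write _, move ←, go to q4
q4 | 011[0]__   read 0 → write 1, move →, go to q1
q1 | 0111[_]_   read _ → write _, move →, go to q0
q0 | 0111_[_]   read _ → write 0, move ←, go to q2
q2 | 0111[_]0   read _ → write _, move ←, go to q2
q2 | 011[1]_0   read 1 → write 1, move →, go to q4
q4 | 0111[_]0
After 22 steps: state q4, head at 4, tape 0111_0.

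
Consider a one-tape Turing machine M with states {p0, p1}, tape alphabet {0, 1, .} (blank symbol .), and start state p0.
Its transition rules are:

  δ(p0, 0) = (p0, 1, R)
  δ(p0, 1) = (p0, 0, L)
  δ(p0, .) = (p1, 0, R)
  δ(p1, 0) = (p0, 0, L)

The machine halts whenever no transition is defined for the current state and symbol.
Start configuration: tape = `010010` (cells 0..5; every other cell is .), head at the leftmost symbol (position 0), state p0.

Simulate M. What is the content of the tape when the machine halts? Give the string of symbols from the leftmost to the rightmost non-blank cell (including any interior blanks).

state=p0 head=0 tape=..[0]10010..   (p0,0)→(p0,1,R)
state=p0 head=1 tape=..1[1]0010..   (p0,1)→(p0,0,L)
state=p0 head=0 tape=..[1]00010..   (p0,1)→(p0,0,L)
state=p0 head=-1 tape=.[.]000010..   (p0,.)→(p1,0,R)
state=p1 head=0 tape=.0[0]00010..   (p1,0)→(p0,0,L)
state=p0 head=-1 tape=.[0]000010..   (p0,0)→(p0,1,R)
state=p0 head=0 tape=.1[0]00010..   (p0,0)→(p0,1,R)
state=p0 head=1 tape=.11[0]0010..   (p0,0)→(p0,1,R)
state=p0 head=2 tape=.111[0]010..   (p0,0)→(p0,1,R)
state=p0 head=3 tape=.1111[0]10..   (p0,0)→(p0,1,R)
state=p0 head=4 tape=.11111[1]0..   (p0,1)→(p0,0,L)
state=p0 head=3 tape=.1111[1]00..   (p0,1)→(p0,0,L)
state=p0 head=2 tape=.111[1]000..   (p0,1)→(p0,0,L)
state=p0 head=1 tape=.11[1]0000..   (p0,1)→(p0,0,L)
state=p0 head=0 tape=.1[1]00000..   (p0,1)→(p0,0,L)
state=p0 head=-1 tape=.[1]000000..   (p0,1)→(p0,0,L)
state=p0 head=-2 tape=[.]0000000..   (p0,.)→(p1,0,R)
state=p1 head=-1 tape=0[0]000000..   (p1,0)→(p0,0,L)
state=p0 head=-2 tape=[0]0000000..   (p0,0)→(p0,1,R)
state=p0 head=-1 tape=1[0]000000..   (p0,0)→(p0,1,R)
state=p0 head=0 tape=11[0]00000..   (p0,0)→(p0,1,R)
state=p0 head=1 tape=111[0]0000..   (p0,0)→(p0,1,R)
state=p0 head=2 tape=1111[0]000..   (p0,0)→(p0,1,R)
state=p0 head=3 tape=11111[0]00..   (p0,0)→(p0,1,R)
state=p0 head=4 tape=111111[0]0..   (p0,0)→(p0,1,R)
state=p0 head=5 tape=1111111[0]..   (p0,0)→(p0,1,R)
state=p0 head=6 tape=11111111[.].   (p0,.)→(p1,0,R)
state=p1 head=7 tape=111111110[.]
The non-blank tape span at halt is 111111110.

111111110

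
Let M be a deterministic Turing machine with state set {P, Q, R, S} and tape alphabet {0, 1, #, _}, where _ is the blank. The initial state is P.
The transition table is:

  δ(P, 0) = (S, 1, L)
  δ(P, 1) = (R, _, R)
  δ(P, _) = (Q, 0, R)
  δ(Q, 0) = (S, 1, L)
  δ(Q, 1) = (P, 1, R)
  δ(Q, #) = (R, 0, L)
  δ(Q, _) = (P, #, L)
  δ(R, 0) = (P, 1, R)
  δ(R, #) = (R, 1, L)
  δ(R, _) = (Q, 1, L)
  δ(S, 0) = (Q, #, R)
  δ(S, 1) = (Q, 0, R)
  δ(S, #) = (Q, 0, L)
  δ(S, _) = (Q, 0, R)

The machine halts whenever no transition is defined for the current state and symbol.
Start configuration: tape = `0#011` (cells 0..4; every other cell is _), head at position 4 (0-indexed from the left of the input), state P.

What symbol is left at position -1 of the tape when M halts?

0

state=P head=4 tape=_0#01[1]_   (P,1)→(R,_,R)
state=R head=5 tape=_0#01_[_]   (R,_)→(Q,1,L)
state=Q head=4 tape=_0#01[_]1   (Q,_)→(P,#,L)
state=P head=3 tape=_0#0[1]#1   (P,1)→(R,_,R)
state=R head=4 tape=_0#0_[#]1   (R,#)→(R,1,L)
state=R head=3 tape=_0#0[_]11   (R,_)→(Q,1,L)
state=Q head=2 tape=_0#[0]111   (Q,0)→(S,1,L)
state=S head=1 tape=_0[#]1111   (S,#)→(Q,0,L)
state=Q head=0 tape=_[0]01111   (Q,0)→(S,1,L)
state=S head=-1 tape=[_]101111   (S,_)→(Q,0,R)
state=Q head=0 tape=0[1]01111   (Q,1)→(P,1,R)
state=P head=1 tape=01[0]1111   (P,0)→(S,1,L)
state=S head=0 tape=0[1]11111   (S,1)→(Q,0,R)
state=Q head=1 tape=00[1]1111   (Q,1)→(P,1,R)
state=P head=2 tape=001[1]111   (P,1)→(R,_,R)
state=R head=3 tape=001_[1]11
Cell -1 holds 0 when M halts.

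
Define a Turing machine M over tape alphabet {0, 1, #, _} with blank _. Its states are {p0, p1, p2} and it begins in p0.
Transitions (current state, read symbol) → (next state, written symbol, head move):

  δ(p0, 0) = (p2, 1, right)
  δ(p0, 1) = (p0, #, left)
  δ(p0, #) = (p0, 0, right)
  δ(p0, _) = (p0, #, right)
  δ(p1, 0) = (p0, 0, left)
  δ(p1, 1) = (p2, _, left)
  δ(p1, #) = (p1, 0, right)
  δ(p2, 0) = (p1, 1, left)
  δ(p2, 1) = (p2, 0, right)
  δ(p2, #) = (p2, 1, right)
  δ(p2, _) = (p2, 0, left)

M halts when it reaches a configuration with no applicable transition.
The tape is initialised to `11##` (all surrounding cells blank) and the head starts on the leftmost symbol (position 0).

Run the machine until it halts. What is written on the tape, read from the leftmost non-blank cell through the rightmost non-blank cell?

1_11_10

state=p0 head=0 tape=__[1]1##__   (p0,1)→(p0,#,left)
state=p0 head=-1 tape=_[_]#1##__   (p0,_)→(p0,#,right)
state=p0 head=0 tape=_#[#]1##__   (p0,#)→(p0,0,right)
state=p0 head=1 tape=_#0[1]##__   (p0,1)→(p0,#,left)
state=p0 head=0 tape=_#[0]###__   (p0,0)→(p2,1,right)
state=p2 head=1 tape=_#1[#]##__   (p2,#)→(p2,1,right)
state=p2 head=2 tape=_#11[#]#__   (p2,#)→(p2,1,right)
state=p2 head=3 tape=_#111[#]__   (p2,#)→(p2,1,right)
state=p2 head=4 tape=_#1111[_]_   (p2,_)→(p2,0,left)
state=p2 head=3 tape=_#111[1]0_   (p2,1)→(p2,0,right)
state=p2 head=4 tape=_#1110[0]_   (p2,0)→(p1,1,left)
state=p1 head=3 tape=_#111[0]1_   (p1,0)→(p0,0,left)
state=p0 head=2 tape=_#11[1]01_   (p0,1)→(p0,#,left)
state=p0 head=1 tape=_#1[1]#01_   (p0,1)→(p0,#,left)
state=p0 head=0 tape=_#[1]##01_   (p0,1)→(p0,#,left)
state=p0 head=-1 tape=_[#]###01_   (p0,#)→(p0,0,right)
state=p0 head=0 tape=_0[#]##01_   (p0,#)→(p0,0,right)
state=p0 head=1 tape=_00[#]#01_   (p0,#)→(p0,0,right)
state=p0 head=2 tape=_000[#]01_   (p0,#)→(p0,0,right)
state=p0 head=3 tape=_0000[0]1_   (p0,0)→(p2,1,right)
state=p2 head=4 tape=_00001[1]_   (p2,1)→(p2,0,right)
state=p2 head=5 tape=_000010[_]   (p2,_)→(p2,0,left)
state=p2 head=4 tape=_00001[0]0   (p2,0)→(p1,1,left)
state=p1 head=3 tape=_0000[1]10   (p1,1)→(p2,_,left)
state=p2 head=2 tape=_000[0]_10   (p2,0)→(p1,1,left)
state=p1 head=1 tape=_00[0]1_10   (p1,0)→(p0,0,left)
state=p0 head=0 tape=_0[0]01_10   (p0,0)→(p2,1,right)
state=p2 head=1 tape=_01[0]1_10   (p2,0)→(p1,1,left)
state=p1 head=0 tape=_0[1]11_10   (p1,1)→(p2,_,left)
state=p2 head=-1 tape=_[0]_11_10   (p2,0)→(p1,1,left)
state=p1 head=-2 tape=[_]1_11_10
The non-blank tape span at halt is 1_11_10.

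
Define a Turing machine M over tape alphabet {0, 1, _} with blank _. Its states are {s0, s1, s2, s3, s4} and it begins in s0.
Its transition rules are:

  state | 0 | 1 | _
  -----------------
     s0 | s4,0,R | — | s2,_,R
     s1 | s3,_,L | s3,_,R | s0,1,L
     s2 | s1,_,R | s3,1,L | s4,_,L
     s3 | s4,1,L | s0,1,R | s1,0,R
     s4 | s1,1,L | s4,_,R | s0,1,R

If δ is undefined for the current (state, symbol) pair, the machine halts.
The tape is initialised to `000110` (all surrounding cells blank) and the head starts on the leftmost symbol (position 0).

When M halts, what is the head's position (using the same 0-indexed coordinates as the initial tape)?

s0 | _[0]00110   read 0 → write 0, move R, go to s4
s4 | _0[0]0110   read 0 → write 1, move L, go to s1
s1 | _[0]10110   read 0 → write _, move L, go to s3
s3 | [_]_10110   read _ → write 0, move R, go to s1
s1 | 0[_]10110   read _ → write 1, move L, go to s0
s0 | [0]110110   read 0 → write 0, move R, go to s4
s4 | 0[1]10110   read 1 → write _, move R, go to s4
s4 | 0_[1]0110   read 1 → write _, move R, go to s4
s4 | 0__[0]110   read 0 → write 1, move L, go to s1
s1 | 0_[_]1110   read _ → write 1, move L, go to s0
s0 | 0[_]11110   read _ → write _, move R, go to s2
s2 | 0_[1]1110   read 1 → write 1, move L, go to s3
s3 | 0[_]11110   read _ → write 0, move R, go to s1
s1 | 00[1]1110   read 1 → write _, move R, go to s3
s3 | 00_[1]110   read 1 → write 1, move R, go to s0
s0 | 00_1[1]10
At halt the head is at cell 3.

3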